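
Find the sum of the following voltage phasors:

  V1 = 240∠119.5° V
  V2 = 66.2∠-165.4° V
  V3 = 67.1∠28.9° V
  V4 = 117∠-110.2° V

Step 1 — Convert each phasor to rectangular form:
  V1 = 240·(cos(119.5°) + j·sin(119.5°)) = -118.2 + j208.9 V
  V2 = 66.2·(cos(-165.4°) + j·sin(-165.4°)) = -64.06 - j16.69 V
  V3 = 67.1·(cos(28.9°) + j·sin(28.9°)) = 58.74 + j32.43 V
  V4 = 117·(cos(-110.2°) + j·sin(-110.2°)) = -40.4 - j109.8 V
Step 2 — Sum components: V_total = -163.9 + j114.8 V.
Step 3 — Convert to polar: |V_total| = 200.1 V, ∠V_total = 145.0°.

V_total = 200.1∠145.0° V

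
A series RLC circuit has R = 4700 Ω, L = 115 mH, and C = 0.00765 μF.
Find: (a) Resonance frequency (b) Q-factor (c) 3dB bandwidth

Step 1 — Resonance condition Im(Z)=0 gives ω₀ = 1/√(LC).
Step 2 — ω₀ = 1/√(0.115·7.65e-09) = 3.371e+04 rad/s.
Step 3 — f₀ = ω₀/(2π) = 5366 Hz.
Step 4 — Series Q: Q = ω₀L/R = 3.371e+04·0.115/4700 = 0.8249.
Step 5 — 3dB bandwidth: Δω = ω₀/Q = 4.087e+04 rad/s; BW = Δω/(2π) = 6505 Hz.

(a) f₀ = 5366 Hz  (b) Q = 0.8249  (c) BW = 6505 Hz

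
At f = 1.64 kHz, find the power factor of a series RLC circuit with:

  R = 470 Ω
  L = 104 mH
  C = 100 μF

Step 1 — Angular frequency: ω = 2π·f = 2π·1640 = 1.03e+04 rad/s.
Step 2 — Component impedances:
  R: Z = R = 470 Ω
  L: Z = jωL = j·1.03e+04·0.104 = 0 + j1072 Ω
  C: Z = 1/(jωC) = -j/(ω·C) = 0 - j0.9705 Ω
Step 3 — Series combination: Z_total = R + L + C = 470 + j1071 Ω = 1169∠66.3° Ω.
Step 4 — Power factor: PF = cos(φ) = Re(Z)/|Z| = 470/1169.3 = 0.4019.
Step 5 — Type: Im(Z) = 1071 ⇒ lagging (phase φ = 66.3°).

PF = 0.4019 (lagging, φ = 66.3°)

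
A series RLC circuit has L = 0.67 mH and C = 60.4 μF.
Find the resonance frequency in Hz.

Step 1 — Resonance condition Im(Z)=0 gives ω₀ = 1/√(LC).
Step 2 — ω₀ = 1/√(0.00067·6.04e-05) = 4971 rad/s.
Step 3 — f₀ = ω₀/(2π) = 791.2 Hz.

f₀ = 791.2 Hz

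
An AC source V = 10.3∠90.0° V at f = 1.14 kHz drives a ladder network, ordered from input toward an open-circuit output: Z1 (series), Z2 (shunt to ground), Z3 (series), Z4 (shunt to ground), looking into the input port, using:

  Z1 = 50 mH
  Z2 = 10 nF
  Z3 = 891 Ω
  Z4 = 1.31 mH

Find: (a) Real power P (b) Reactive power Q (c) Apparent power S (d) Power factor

Step 1 — Angular frequency: ω = 2π·f = 2π·1140 = 7163 rad/s.
Step 2 — Component impedances:
  Z1: Z = jωL = j·7163·0.05 = 0 + j358.1 Ω
  Z2: Z = 1/(jωC) = -j/(ω·C) = 0 - j1.396e+04 Ω
  Z3: Z = R = 891 Ω
  Z4: Z = jωL = j·7163·0.00131 = 0 + j9.383 Ω
Step 3 — Ladder network (open output): work backward from the far end, alternating series and parallel combinations. Z_in = 888.6 + j310.8 Ω = 941.4∠19.3° Ω.
Step 4 — Source phasor: V = 10.3∠90.0° V = 0 + j10.3 V.
Step 5 — Current: I = V / Z = 0.003612 + j0.01033 A = 0.01094∠70.7° A.
Step 6 — Complex power: S = V·I* = 0.1064 + j0.03721 VA.
Step 7 — Real power: P = Re(S) = 0.1064 W.
Step 8 — Reactive power: Q = Im(S) = 0.03721 VAR.
Step 9 — Apparent power: |S| = 0.1127 VA.
Step 10 — Power factor: PF = P/|S| = 0.9439 (lagging).

(a) P = 0.1064 W  (b) Q = 0.03721 VAR  (c) S = 0.1127 VA  (d) PF = 0.9439 (lagging)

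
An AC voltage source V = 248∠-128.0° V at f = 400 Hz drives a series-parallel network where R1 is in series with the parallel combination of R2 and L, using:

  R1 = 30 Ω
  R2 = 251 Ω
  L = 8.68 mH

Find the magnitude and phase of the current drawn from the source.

Step 1 — Angular frequency: ω = 2π·f = 2π·400 = 2513 rad/s.
Step 2 — Component impedances:
  R1: Z = R = 30 Ω
  R2: Z = R = 251 Ω
  L: Z = jωL = j·2513·0.00868 = 0 + j21.82 Ω
Step 3 — Parallel branch: R2 || L = 1/(1/R2 + 1/L) = 1.882 + j21.65 Ω.
Step 4 — Series with R1: Z_total = R1 + (R2 || L) = 31.88 + j21.65 Ω = 38.54∠34.2° Ω.
Step 5 — Source phasor: V = 248∠-128.0° V = -152.7 - j195.4 V.
Step 6 — Ohm's law: I = V / Z_total = (-152.7 - j195.4) / (31.88 + j21.65) = -6.126 - j1.969 A.
Step 7 — Convert to polar: |I| = 6.435 A, ∠I = -162.2°.

I = 6.435∠-162.2° A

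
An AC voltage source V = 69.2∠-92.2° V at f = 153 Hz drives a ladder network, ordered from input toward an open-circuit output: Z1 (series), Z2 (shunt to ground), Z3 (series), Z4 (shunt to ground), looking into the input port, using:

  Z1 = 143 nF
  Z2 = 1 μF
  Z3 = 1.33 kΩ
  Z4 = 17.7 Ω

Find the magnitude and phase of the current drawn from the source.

Step 1 — Angular frequency: ω = 2π·f = 2π·153 = 961.3 rad/s.
Step 2 — Component impedances:
  Z1: Z = 1/(jωC) = -j/(ω·C) = 0 - j7274 Ω
  Z2: Z = 1/(jωC) = -j/(ω·C) = 0 - j1040 Ω
  Z3: Z = R = 1330 Ω
  Z4: Z = R = 17.7 Ω
Step 3 — Ladder network (open output): work backward from the far end, alternating series and parallel combinations. Z_in = 503.1 - j7926 Ω = 7942∠-86.4° Ω.
Step 4 — Source phasor: V = 69.2∠-92.2° V = -2.656 - j69.15 V.
Step 5 — Ohm's law: I = V / Z_total = (-2.656 - j69.15) / (503.1 - j7926) = 0.008668 - j0.0008854 A.
Step 6 — Convert to polar: |I| = 0.008713 A, ∠I = -5.8°.

I = 0.008713∠-5.8° A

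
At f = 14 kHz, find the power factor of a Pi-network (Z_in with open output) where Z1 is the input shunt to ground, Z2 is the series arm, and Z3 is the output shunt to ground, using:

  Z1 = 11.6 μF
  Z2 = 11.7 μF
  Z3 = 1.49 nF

Step 1 — Angular frequency: ω = 2π·f = 2π·1.4e+04 = 8.796e+04 rad/s.
Step 2 — Component impedances:
  Z1: Z = 1/(jωC) = -j/(ω·C) = 0 - j0.98 Ω
  Z2: Z = 1/(jωC) = -j/(ω·C) = 0 - j0.9716 Ω
  Z3: Z = 1/(jωC) = -j/(ω·C) = 0 - j7630 Ω
Step 3 — With open output, the series arm Z2 and the output shunt Z3 appear in series to ground: Z2 + Z3 = 0 - j7631 Ω.
Step 4 — Parallel with input shunt Z1: Z_in = Z1 || (Z2 + Z3) = 0 - j0.9799 Ω = 0.9799∠-90.0° Ω.
Step 5 — Power factor: PF = cos(φ) = Re(Z)/|Z| = 0/0.9799 = 0.
Step 6 — Type: Im(Z) = -0.9799 ⇒ leading (phase φ = -90.0°).

PF = 0 (leading, φ = -90.0°)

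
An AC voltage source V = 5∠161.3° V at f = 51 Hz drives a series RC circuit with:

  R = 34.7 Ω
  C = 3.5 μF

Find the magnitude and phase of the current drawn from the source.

Step 1 — Angular frequency: ω = 2π·f = 2π·51 = 320.4 rad/s.
Step 2 — Component impedances:
  R: Z = R = 34.7 Ω
  C: Z = 1/(jωC) = -j/(ω·C) = 0 - j891.6 Ω
Step 3 — Series combination: Z_total = R + C = 34.7 - j891.6 Ω = 892.3∠-87.8° Ω.
Step 4 — Source phasor: V = 5∠161.3° V = -4.736 + j1.603 V.
Step 5 — Ohm's law: I = V / Z_total = (-4.736 + j1.603) / (34.7 - j891.6) = -0.002002 - j0.005234 A.
Step 6 — Convert to polar: |I| = 0.005604 A, ∠I = -110.9°.

I = 0.005604∠-110.9° A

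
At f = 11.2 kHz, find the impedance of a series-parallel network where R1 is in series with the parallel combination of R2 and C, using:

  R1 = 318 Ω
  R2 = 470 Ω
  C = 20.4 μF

Step 1 — Angular frequency: ω = 2π·f = 2π·1.12e+04 = 7.037e+04 rad/s.
Step 2 — Component impedances:
  R1: Z = R = 318 Ω
  R2: Z = R = 470 Ω
  C: Z = 1/(jωC) = -j/(ω·C) = 0 - j0.6966 Ω
Step 3 — Parallel branch: R2 || C = 1/(1/R2 + 1/C) = 0.001032 - j0.6966 Ω.
Step 4 — Series with R1: Z_total = R1 + (R2 || C) = 318 - j0.6966 Ω = 318∠-0.1° Ω.

Z = 318 - j0.6966 Ω = 318∠-0.1° Ω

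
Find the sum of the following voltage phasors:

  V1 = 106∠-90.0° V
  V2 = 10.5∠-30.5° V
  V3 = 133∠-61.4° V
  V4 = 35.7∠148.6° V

Step 1 — Convert each phasor to rectangular form:
  V1 = 106·(cos(-90.0°) + j·sin(-90.0°)) = 0 - j106 V
  V2 = 10.5·(cos(-30.5°) + j·sin(-30.5°)) = 9.047 - j5.329 V
  V3 = 133·(cos(-61.4°) + j·sin(-61.4°)) = 63.67 - j116.8 V
  V4 = 35.7·(cos(148.6°) + j·sin(148.6°)) = -30.47 + j18.6 V
Step 2 — Sum components: V_total = 42.24 - j209.5 V.
Step 3 — Convert to polar: |V_total| = 213.7 V, ∠V_total = -78.6°.

V_total = 213.7∠-78.6° V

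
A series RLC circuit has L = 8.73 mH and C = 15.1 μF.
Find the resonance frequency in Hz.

Step 1 — Resonance condition Im(Z)=0 gives ω₀ = 1/√(LC).
Step 2 — ω₀ = 1/√(0.00873·1.51e-05) = 2754 rad/s.
Step 3 — f₀ = ω₀/(2π) = 438.4 Hz.

f₀ = 438.4 Hz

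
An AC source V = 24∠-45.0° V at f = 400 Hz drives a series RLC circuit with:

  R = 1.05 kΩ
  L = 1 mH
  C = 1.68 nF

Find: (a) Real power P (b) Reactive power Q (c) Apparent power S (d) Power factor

Step 1 — Angular frequency: ω = 2π·f = 2π·400 = 2513 rad/s.
Step 2 — Component impedances:
  R: Z = R = 1050 Ω
  L: Z = jωL = j·2513·0.001 = 0 + j2.513 Ω
  C: Z = 1/(jωC) = -j/(ω·C) = 0 - j2.368e+05 Ω
Step 3 — Series combination: Z_total = R + L + C = 1050 - j2.368e+05 Ω = 2.368e+05∠-89.7° Ω.
Step 4 — Source phasor: V = 24∠-45.0° V = 16.97 - j16.97 V.
Step 5 — Current: I = V / Z = 7.197e-05 + j7.134e-05 A = 0.0001013∠44.7° A.
Step 6 — Complex power: S = V·I* = 1.078e-05 - j0.002432 VA.
Step 7 — Real power: P = Re(S) = 1.078e-05 W.
Step 8 — Reactive power: Q = Im(S) = -0.002432 VAR.
Step 9 — Apparent power: |S| = 0.002432 VA.
Step 10 — Power factor: PF = P/|S| = 0.004433 (leading).

(a) P = 1.078e-05 W  (b) Q = -0.002432 VAR  (c) S = 0.002432 VA  (d) PF = 0.004433 (leading)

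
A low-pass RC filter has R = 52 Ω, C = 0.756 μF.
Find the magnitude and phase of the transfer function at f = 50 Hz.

Step 1 — Angular frequency: ω = 2π·50 = 314.2 rad/s.
Step 2 — Transfer function: H(jω) = 1/(1 + jωRC).
Step 3 — Denominator: 1 + jωRC = 1 + j·314.2·52·7.56e-07 = 1 + j0.01235.
Step 4 — H = 0.9998 - j0.01235.
Step 5 — Magnitude: |H| = 0.9999 (-0.0 dB); phase: φ = -0.7°.

|H| = 0.9999 (-0.0 dB), φ = -0.7°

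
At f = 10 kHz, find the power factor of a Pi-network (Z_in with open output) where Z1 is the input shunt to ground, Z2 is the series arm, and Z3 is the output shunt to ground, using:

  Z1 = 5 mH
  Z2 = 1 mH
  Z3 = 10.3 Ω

Step 1 — Angular frequency: ω = 2π·f = 2π·1e+04 = 6.283e+04 rad/s.
Step 2 — Component impedances:
  Z1: Z = jωL = j·6.283e+04·0.005 = 0 + j314.2 Ω
  Z2: Z = jωL = j·6.283e+04·0.001 = 0 + j62.83 Ω
  Z3: Z = R = 10.3 Ω
Step 3 — With open output, the series arm Z2 and the output shunt Z3 appear in series to ground: Z2 + Z3 = 10.3 + j62.83 Ω.
Step 4 — Parallel with input shunt Z1: Z_in = Z1 || (Z2 + Z3) = 7.147 + j52.56 Ω = 53.04∠82.3° Ω.
Step 5 — Power factor: PF = cos(φ) = Re(Z)/|Z| = 7.1474/53.039 = 0.1348.
Step 6 — Type: Im(Z) = 52.56 ⇒ lagging (phase φ = 82.3°).

PF = 0.1348 (lagging, φ = 82.3°)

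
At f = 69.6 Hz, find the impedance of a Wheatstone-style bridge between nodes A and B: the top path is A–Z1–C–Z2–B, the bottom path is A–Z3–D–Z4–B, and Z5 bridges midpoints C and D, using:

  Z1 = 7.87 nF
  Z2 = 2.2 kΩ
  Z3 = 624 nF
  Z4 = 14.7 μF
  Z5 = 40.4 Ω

Step 1 — Angular frequency: ω = 2π·f = 2π·69.6 = 437.3 rad/s.
Step 2 — Component impedances:
  Z1: Z = 1/(jωC) = -j/(ω·C) = 0 - j2.906e+05 Ω
  Z2: Z = R = 2200 Ω
  Z3: Z = 1/(jωC) = -j/(ω·C) = 0 - j3665 Ω
  Z4: Z = 1/(jωC) = -j/(ω·C) = 0 - j155.6 Ω
  Z5: Z = R = 40.4 Ω
Step 3 — Bridge requires nodal analysis (the Z5 bridge couples midpoints C and D, so the two paths cannot be reduced to a simple series/parallel combination). Setting node B to ground and injecting 1 A at node A, the 3-node admittance system at A, C, D solves to V_A = Z_AB = 10.75 - j3774 Ω = 3774∠-89.8° Ω.

Z = 10.75 - j3774 Ω = 3774∠-89.8° Ω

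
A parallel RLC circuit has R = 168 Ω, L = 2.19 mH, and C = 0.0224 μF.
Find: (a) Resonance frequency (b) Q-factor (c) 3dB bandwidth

Step 1 — Resonance: ω₀ = 1/√(LC) = 1/√(0.00219·2.24e-08) = 1.428e+05 rad/s.
Step 2 — f₀ = ω₀/(2π) = 2.272e+04 Hz.
Step 3 — Parallel Q: Q = R/(ω₀L) = 168/(1.428e+05·0.00219) = 0.5373.
Step 4 — Bandwidth: Δω = ω₀/Q = 2.657e+05 rad/s; BW = Δω/(2π) = 4.229e+04 Hz.

(a) f₀ = 2.272e+04 Hz  (b) Q = 0.5373  (c) BW = 4.229e+04 Hz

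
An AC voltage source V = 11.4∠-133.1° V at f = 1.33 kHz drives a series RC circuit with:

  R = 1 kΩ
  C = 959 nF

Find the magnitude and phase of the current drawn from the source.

Step 1 — Angular frequency: ω = 2π·f = 2π·1330 = 8357 rad/s.
Step 2 — Component impedances:
  R: Z = R = 1000 Ω
  C: Z = 1/(jωC) = -j/(ω·C) = 0 - j124.8 Ω
Step 3 — Series combination: Z_total = R + C = 1000 - j124.8 Ω = 1008∠-7.1° Ω.
Step 4 — Source phasor: V = 11.4∠-133.1° V = -7.789 - j8.324 V.
Step 5 — Ohm's law: I = V / Z_total = (-7.789 - j8.324) / (1000 - j124.8) = -0.006647 - j0.009153 A.
Step 6 — Convert to polar: |I| = 0.01131 A, ∠I = -126.0°.

I = 0.01131∠-126.0° A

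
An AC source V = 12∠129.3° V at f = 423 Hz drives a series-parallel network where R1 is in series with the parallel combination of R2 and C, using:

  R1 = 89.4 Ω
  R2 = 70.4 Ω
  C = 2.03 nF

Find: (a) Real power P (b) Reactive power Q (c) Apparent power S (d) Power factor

Step 1 — Angular frequency: ω = 2π·f = 2π·423 = 2658 rad/s.
Step 2 — Component impedances:
  R1: Z = R = 89.4 Ω
  R2: Z = R = 70.4 Ω
  C: Z = 1/(jωC) = -j/(ω·C) = 0 - j1.853e+05 Ω
Step 3 — Parallel branch: R2 || C = 1/(1/R2 + 1/C) = 70.4 - j0.02674 Ω.
Step 4 — Series with R1: Z_total = R1 + (R2 || C) = 159.8 - j0.02674 Ω = 159.8∠-0.0° Ω.
Step 5 — Source phasor: V = 12∠129.3° V = -7.601 + j9.286 V.
Step 6 — Current: I = V / Z = -0.04757 + j0.0581 A = 0.07509∠129.3° A.
Step 7 — Complex power: S = V·I* = 0.9011 - j0.0001508 VA.
Step 8 — Real power: P = Re(S) = 0.9011 W.
Step 9 — Reactive power: Q = Im(S) = -0.0001508 VAR.
Step 10 — Apparent power: |S| = 0.9011 VA.
Step 11 — Power factor: PF = P/|S| = 1 (leading).

(a) P = 0.9011 W  (b) Q = -0.0001508 VAR  (c) S = 0.9011 VA  (d) PF = 1 (leading)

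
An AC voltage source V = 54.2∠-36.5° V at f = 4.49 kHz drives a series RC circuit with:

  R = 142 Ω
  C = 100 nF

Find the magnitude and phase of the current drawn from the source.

Step 1 — Angular frequency: ω = 2π·f = 2π·4490 = 2.821e+04 rad/s.
Step 2 — Component impedances:
  R: Z = R = 142 Ω
  C: Z = 1/(jωC) = -j/(ω·C) = 0 - j354.5 Ω
Step 3 — Series combination: Z_total = R + C = 142 - j354.5 Ω = 381.9∠-68.2° Ω.
Step 4 — Source phasor: V = 54.2∠-36.5° V = 43.57 - j32.24 V.
Step 5 — Ohm's law: I = V / Z_total = (43.57 - j32.24) / (142 - j354.5) = 0.1208 + j0.07452 A.
Step 6 — Convert to polar: |I| = 0.1419 A, ∠I = 31.7°.

I = 0.1419∠31.7° A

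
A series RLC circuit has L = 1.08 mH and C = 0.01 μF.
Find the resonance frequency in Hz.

Step 1 — Resonance condition Im(Z)=0 gives ω₀ = 1/√(LC).
Step 2 — ω₀ = 1/√(0.00108·1e-08) = 3.043e+05 rad/s.
Step 3 — f₀ = ω₀/(2π) = 4.843e+04 Hz.

f₀ = 4.843e+04 Hz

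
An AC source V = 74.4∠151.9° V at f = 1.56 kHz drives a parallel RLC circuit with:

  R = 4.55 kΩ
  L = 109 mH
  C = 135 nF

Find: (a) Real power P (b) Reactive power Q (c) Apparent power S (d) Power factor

Step 1 — Angular frequency: ω = 2π·f = 2π·1560 = 9802 rad/s.
Step 2 — Component impedances:
  R: Z = R = 4550 Ω
  L: Z = jωL = j·9802·0.109 = 0 + j1068 Ω
  C: Z = 1/(jωC) = -j/(ω·C) = 0 - j755.7 Ω
Step 3 — Parallel combination: 1/Z_total = 1/R + 1/L + 1/C; Z_total = 1108 - j1953 Ω = 2246∠-60.4° Ω.
Step 4 — Source phasor: V = 74.4∠151.9° V = -65.63 + j35.04 V.
Step 5 — Current: I = V / Z = -0.02799 - j0.01771 A = 0.03313∠-147.7° A.
Step 6 — Complex power: S = V·I* = 1.217 - j2.144 VA.
Step 7 — Real power: P = Re(S) = 1.217 W.
Step 8 — Reactive power: Q = Im(S) = -2.144 VAR.
Step 9 — Apparent power: |S| = 2.465 VA.
Step 10 — Power factor: PF = P/|S| = 0.4936 (leading).

(a) P = 1.217 W  (b) Q = -2.144 VAR  (c) S = 2.465 VA  (d) PF = 0.4936 (leading)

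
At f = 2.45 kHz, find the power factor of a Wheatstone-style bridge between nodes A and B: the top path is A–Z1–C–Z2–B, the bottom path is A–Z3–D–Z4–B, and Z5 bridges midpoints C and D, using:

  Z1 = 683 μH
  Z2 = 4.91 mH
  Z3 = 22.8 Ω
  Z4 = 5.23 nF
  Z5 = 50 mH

Step 1 — Angular frequency: ω = 2π·f = 2π·2450 = 1.539e+04 rad/s.
Step 2 — Component impedances:
  Z1: Z = jωL = j·1.539e+04·0.000683 = 0 + j10.51 Ω
  Z2: Z = jωL = j·1.539e+04·0.00491 = 0 + j75.58 Ω
  Z3: Z = R = 22.8 Ω
  Z4: Z = 1/(jωC) = -j/(ω·C) = 0 - j1.242e+04 Ω
  Z5: Z = jωL = j·1.539e+04·0.05 = 0 + j769.7 Ω
Step 3 — Bridge requires nodal analysis (the Z5 bridge couples midpoints C and D, so the two paths cannot be reduced to a simple series/parallel combination). Setting node B to ground and injecting 1 A at node A, the 3-node admittance system at A, C, D solves to V_A = Z_AB = 0.0009928 + j86.55 Ω = 86.55∠90.0° Ω.
Step 4 — Power factor: PF = cos(φ) = Re(Z)/|Z| = 0.0009928/86.55 = 1.147e-05.
Step 5 — Type: Im(Z) = 86.55 ⇒ lagging (phase φ = 90.0°).

PF = 1.147e-05 (lagging, φ = 90.0°)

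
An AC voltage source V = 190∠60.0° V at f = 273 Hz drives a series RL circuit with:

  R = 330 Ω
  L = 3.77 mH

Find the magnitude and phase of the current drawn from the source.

Step 1 — Angular frequency: ω = 2π·f = 2π·273 = 1715 rad/s.
Step 2 — Component impedances:
  R: Z = R = 330 Ω
  L: Z = jωL = j·1715·0.00377 = 0 + j6.467 Ω
Step 3 — Series combination: Z_total = R + L = 330 + j6.467 Ω = 330.1∠1.1° Ω.
Step 4 — Source phasor: V = 190∠60.0° V = 95 + j164.5 V.
Step 5 — Ohm's law: I = V / Z_total = (95 + j164.5) / (330 + j6.467) = 0.2975 + j0.4928 A.
Step 6 — Convert to polar: |I| = 0.5756 A, ∠I = 58.9°.

I = 0.5756∠58.9° A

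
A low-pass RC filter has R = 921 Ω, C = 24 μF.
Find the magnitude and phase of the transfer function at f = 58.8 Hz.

Step 1 — Angular frequency: ω = 2π·58.8 = 369.5 rad/s.
Step 2 — Transfer function: H(jω) = 1/(1 + jωRC).
Step 3 — Denominator: 1 + jωRC = 1 + j·369.5·921·2.4e-05 = 1 + j8.166.
Step 4 — H = 0.01477 - j0.1206.
Step 5 — Magnitude: |H| = 0.1215 (-18.3 dB); phase: φ = -83.0°.

|H| = 0.1215 (-18.3 dB), φ = -83.0°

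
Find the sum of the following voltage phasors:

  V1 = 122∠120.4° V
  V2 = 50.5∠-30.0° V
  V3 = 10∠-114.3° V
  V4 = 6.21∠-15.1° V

Step 1 — Convert each phasor to rectangular form:
  V1 = 122·(cos(120.4°) + j·sin(120.4°)) = -61.74 + j105.2 V
  V2 = 50.5·(cos(-30.0°) + j·sin(-30.0°)) = 43.73 - j25.25 V
  V3 = 10·(cos(-114.3°) + j·sin(-114.3°)) = -4.115 - j9.114 V
  V4 = 6.21·(cos(-15.1°) + j·sin(-15.1°)) = 5.996 - j1.618 V
Step 2 — Sum components: V_total = -16.12 + j69.24 V.
Step 3 — Convert to polar: |V_total| = 71.1 V, ∠V_total = 103.1°.

V_total = 71.1∠103.1° V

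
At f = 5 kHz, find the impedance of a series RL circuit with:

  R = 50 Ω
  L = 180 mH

Step 1 — Angular frequency: ω = 2π·f = 2π·5000 = 3.142e+04 rad/s.
Step 2 — Component impedances:
  R: Z = R = 50 Ω
  L: Z = jωL = j·3.142e+04·0.18 = 0 + j5655 Ω
Step 3 — Series combination: Z_total = R + L = 50 + j5655 Ω = 5655∠89.5° Ω.

Z = 50 + j5655 Ω = 5655∠89.5° Ω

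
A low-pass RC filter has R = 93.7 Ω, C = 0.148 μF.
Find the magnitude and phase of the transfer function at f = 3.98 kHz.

Step 1 — Angular frequency: ω = 2π·3980 = 2.501e+04 rad/s.
Step 2 — Transfer function: H(jω) = 1/(1 + jωRC).
Step 3 — Denominator: 1 + jωRC = 1 + j·2.501e+04·93.7·1.48e-07 = 1 + j0.3468.
Step 4 — H = 0.8926 - j0.3096.
Step 5 — Magnitude: |H| = 0.9448 (-0.5 dB); phase: φ = -19.1°.

|H| = 0.9448 (-0.5 dB), φ = -19.1°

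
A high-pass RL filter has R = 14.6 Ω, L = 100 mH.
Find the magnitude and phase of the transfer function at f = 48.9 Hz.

Step 1 — Angular frequency: ω = 2π·48.9 = 307.2 rad/s.
Step 2 — Transfer function: H(jω) = jωL/(R + jωL).
Step 3 — Numerator jωL = j·30.72; denominator R + jωL = 14.6 + j30.72.
Step 4 — H = 0.8158 + j0.3877.
Step 5 — Magnitude: |H| = 0.9032 (-0.9 dB); phase: φ = 25.4°.

|H| = 0.9032 (-0.9 dB), φ = 25.4°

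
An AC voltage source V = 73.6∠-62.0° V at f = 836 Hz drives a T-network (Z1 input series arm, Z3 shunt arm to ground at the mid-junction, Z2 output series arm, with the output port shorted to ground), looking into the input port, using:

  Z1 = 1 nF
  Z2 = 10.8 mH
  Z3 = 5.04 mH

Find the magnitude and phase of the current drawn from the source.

Step 1 — Angular frequency: ω = 2π·f = 2π·836 = 5253 rad/s.
Step 2 — Component impedances:
  Z1: Z = 1/(jωC) = -j/(ω·C) = 0 - j1.904e+05 Ω
  Z2: Z = jωL = j·5253·0.0108 = 0 + j56.73 Ω
  Z3: Z = jωL = j·5253·0.00504 = 0 + j26.47 Ω
Step 3 — With the output port shorted to ground, the output series arm Z2 runs from the junction to ground; the shunt arm Z3 also runs from the junction to ground. They appear in parallel: Z3 || Z2 = 0 + j18.05 Ω.
Step 4 — Series with input arm Z1: Z_in = Z1 + (Z3 || Z2) = 0 - j1.904e+05 Ω = 1.904e+05∠-90.0° Ω.
Step 5 — Source phasor: V = 73.6∠-62.0° V = 34.55 - j64.98 V.
Step 6 — Ohm's law: I = V / Z_total = (34.55 - j64.98) / (0 - j1.904e+05) = 0.0003414 + j0.0001815 A.
Step 7 — Convert to polar: |I| = 0.0003866 A, ∠I = 28.0°.

I = 0.0003866∠28.0° A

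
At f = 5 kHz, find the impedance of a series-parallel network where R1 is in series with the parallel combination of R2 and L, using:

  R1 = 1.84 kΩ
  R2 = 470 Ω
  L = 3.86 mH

Step 1 — Angular frequency: ω = 2π·f = 2π·5000 = 3.142e+04 rad/s.
Step 2 — Component impedances:
  R1: Z = R = 1840 Ω
  R2: Z = R = 470 Ω
  L: Z = jωL = j·3.142e+04·0.00386 = 0 + j121.3 Ω
Step 3 — Parallel branch: R2 || L = 1/(1/R2 + 1/L) = 29.34 + j113.7 Ω.
Step 4 — Series with R1: Z_total = R1 + (R2 || L) = 1869 + j113.7 Ω = 1873∠3.5° Ω.

Z = 1869 + j113.7 Ω = 1873∠3.5° Ω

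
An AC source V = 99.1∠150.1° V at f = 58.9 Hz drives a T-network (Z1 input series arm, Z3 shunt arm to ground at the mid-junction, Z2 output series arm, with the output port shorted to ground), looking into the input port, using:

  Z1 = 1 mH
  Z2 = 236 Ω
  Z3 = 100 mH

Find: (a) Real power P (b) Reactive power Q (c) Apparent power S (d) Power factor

Step 1 — Angular frequency: ω = 2π·f = 2π·58.9 = 370.1 rad/s.
Step 2 — Component impedances:
  Z1: Z = jωL = j·370.1·0.001 = 0 + j0.3701 Ω
  Z2: Z = R = 236 Ω
  Z3: Z = jωL = j·370.1·0.1 = 0 + j37.01 Ω
Step 3 — With the output port shorted to ground, the output series arm Z2 runs from the junction to ground; the shunt arm Z3 also runs from the junction to ground. They appear in parallel: Z3 || Z2 = 5.664 + j36.12 Ω.
Step 4 — Series with input arm Z1: Z_in = Z1 + (Z3 || Z2) = 5.664 + j36.49 Ω = 36.93∠81.2° Ω.
Step 5 — Source phasor: V = 99.1∠150.1° V = -85.91 + j49.4 V.
Step 6 — Current: I = V / Z = 0.9651 + j2.504 A = 2.684∠68.9° A.
Step 7 — Complex power: S = V·I* = 40.79 + j262.8 VA.
Step 8 — Real power: P = Re(S) = 40.79 W.
Step 9 — Reactive power: Q = Im(S) = 262.8 VAR.
Step 10 — Apparent power: |S| = 266 VA.
Step 11 — Power factor: PF = P/|S| = 0.1534 (lagging).

(a) P = 40.79 W  (b) Q = 262.8 VAR  (c) S = 266 VA  (d) PF = 0.1534 (lagging)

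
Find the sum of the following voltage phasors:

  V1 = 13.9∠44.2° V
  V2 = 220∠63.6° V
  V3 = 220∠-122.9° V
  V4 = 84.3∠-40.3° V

Step 1 — Convert each phasor to rectangular form:
  V1 = 13.9·(cos(44.2°) + j·sin(44.2°)) = 9.965 + j9.691 V
  V2 = 220·(cos(63.6°) + j·sin(63.6°)) = 97.82 + j197.1 V
  V3 = 220·(cos(-122.9°) + j·sin(-122.9°)) = -119.5 - j184.7 V
  V4 = 84.3·(cos(-40.3°) + j·sin(-40.3°)) = 64.29 - j54.52 V
Step 2 — Sum components: V_total = 52.58 - j32.49 V.
Step 3 — Convert to polar: |V_total| = 61.81 V, ∠V_total = -31.7°.

V_total = 61.81∠-31.7° V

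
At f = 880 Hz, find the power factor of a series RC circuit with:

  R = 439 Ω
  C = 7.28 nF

Step 1 — Angular frequency: ω = 2π·f = 2π·880 = 5529 rad/s.
Step 2 — Component impedances:
  R: Z = R = 439 Ω
  C: Z = 1/(jωC) = -j/(ω·C) = 0 - j2.484e+04 Ω
Step 3 — Series combination: Z_total = R + C = 439 - j2.484e+04 Ω = 2.485e+04∠-89.0° Ω.
Step 4 — Power factor: PF = cos(φ) = Re(Z)/|Z| = 439/2.485e+04 = 0.01767.
Step 5 — Type: Im(Z) = -2.484e+04 ⇒ leading (phase φ = -89.0°).

PF = 0.01767 (leading, φ = -89.0°)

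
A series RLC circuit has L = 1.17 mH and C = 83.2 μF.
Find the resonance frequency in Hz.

Step 1 — Resonance condition Im(Z)=0 gives ω₀ = 1/√(LC).
Step 2 — ω₀ = 1/√(0.00117·8.32e-05) = 3205 rad/s.
Step 3 — f₀ = ω₀/(2π) = 510.1 Hz.

f₀ = 510.1 Hz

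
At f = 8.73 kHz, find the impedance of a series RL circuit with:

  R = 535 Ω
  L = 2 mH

Step 1 — Angular frequency: ω = 2π·f = 2π·8730 = 5.485e+04 rad/s.
Step 2 — Component impedances:
  R: Z = R = 535 Ω
  L: Z = jωL = j·5.485e+04·0.002 = 0 + j109.7 Ω
Step 3 — Series combination: Z_total = R + L = 535 + j109.7 Ω = 546.1∠11.6° Ω.

Z = 535 + j109.7 Ω = 546.1∠11.6° Ω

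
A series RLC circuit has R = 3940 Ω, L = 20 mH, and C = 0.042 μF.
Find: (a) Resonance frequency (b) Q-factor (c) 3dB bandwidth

Step 1 — Resonance condition Im(Z)=0 gives ω₀ = 1/√(LC).
Step 2 — ω₀ = 1/√(0.02·4.2e-08) = 3.45e+04 rad/s.
Step 3 — f₀ = ω₀/(2π) = 5491 Hz.
Step 4 — Series Q: Q = ω₀L/R = 3.45e+04·0.02/3940 = 0.1751.
Step 5 — 3dB bandwidth: Δω = ω₀/Q = 1.97e+05 rad/s; BW = Δω/(2π) = 3.135e+04 Hz.

(a) f₀ = 5491 Hz  (b) Q = 0.1751  (c) BW = 3.135e+04 Hz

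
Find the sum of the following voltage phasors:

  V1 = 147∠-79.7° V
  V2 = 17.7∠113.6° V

Step 1 — Convert each phasor to rectangular form:
  V1 = 147·(cos(-79.7°) + j·sin(-79.7°)) = 26.28 - j144.6 V
  V2 = 17.7·(cos(113.6°) + j·sin(113.6°)) = -7.086 + j16.22 V
Step 2 — Sum components: V_total = 19.2 - j128.4 V.
Step 3 — Convert to polar: |V_total| = 129.8 V, ∠V_total = -81.5°.

V_total = 129.8∠-81.5° V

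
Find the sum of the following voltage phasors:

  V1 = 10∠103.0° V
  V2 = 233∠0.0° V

Step 1 — Convert each phasor to rectangular form:
  V1 = 10·(cos(103.0°) + j·sin(103.0°)) = -2.25 + j9.744 V
  V2 = 233·(cos(0.0°) + j·sin(0.0°)) = 233 V
Step 2 — Sum components: V_total = 230.8 + j9.744 V.
Step 3 — Convert to polar: |V_total| = 231 V, ∠V_total = 2.4°.

V_total = 231∠2.4° V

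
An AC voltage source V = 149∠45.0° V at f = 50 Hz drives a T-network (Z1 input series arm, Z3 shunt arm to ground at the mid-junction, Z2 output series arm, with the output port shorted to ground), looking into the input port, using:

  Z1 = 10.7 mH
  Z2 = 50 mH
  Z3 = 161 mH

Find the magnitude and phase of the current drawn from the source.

Step 1 — Angular frequency: ω = 2π·f = 2π·50 = 314.2 rad/s.
Step 2 — Component impedances:
  Z1: Z = jωL = j·314.2·0.0107 = 0 + j3.362 Ω
  Z2: Z = jωL = j·314.2·0.05 = 0 + j15.71 Ω
  Z3: Z = jωL = j·314.2·0.161 = 0 + j50.58 Ω
Step 3 — With the output port shorted to ground, the output series arm Z2 runs from the junction to ground; the shunt arm Z3 also runs from the junction to ground. They appear in parallel: Z3 || Z2 = 0 + j11.99 Ω.
Step 4 — Series with input arm Z1: Z_in = Z1 + (Z3 || Z2) = 0 + j15.35 Ω = 15.35∠90.0° Ω.
Step 5 — Source phasor: V = 149∠45.0° V = 105.4 + j105.4 V.
Step 6 — Ohm's law: I = V / Z_total = (105.4 + j105.4) / (0 + j15.35) = 6.865 - j6.865 A.
Step 7 — Convert to polar: |I| = 9.709 A, ∠I = -45.0°.

I = 9.709∠-45.0° A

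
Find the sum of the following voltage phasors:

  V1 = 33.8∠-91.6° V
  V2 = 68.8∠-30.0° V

Step 1 — Convert each phasor to rectangular form:
  V1 = 33.8·(cos(-91.6°) + j·sin(-91.6°)) = -0.9438 - j33.79 V
  V2 = 68.8·(cos(-30.0°) + j·sin(-30.0°)) = 59.58 - j34.4 V
Step 2 — Sum components: V_total = 58.64 - j68.19 V.
Step 3 — Convert to polar: |V_total| = 89.93 V, ∠V_total = -49.3°.

V_total = 89.93∠-49.3° V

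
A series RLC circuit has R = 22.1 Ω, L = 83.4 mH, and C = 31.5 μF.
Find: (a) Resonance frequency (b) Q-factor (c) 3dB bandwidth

Step 1 — Resonance: ω₀ = 1/√(LC) = 1/√(0.0834·3.15e-05) = 617 rad/s.
Step 2 — f₀ = ω₀/(2π) = 98.19 Hz.
Step 3 — Series Q: Q = ω₀L/R = 617·0.0834/22.1 = 2.328.
Step 4 — Bandwidth: Δω = ω₀/Q = 265 rad/s; BW = Δω/(2π) = 42.17 Hz.

(a) f₀ = 98.19 Hz  (b) Q = 2.328  (c) BW = 42.17 Hz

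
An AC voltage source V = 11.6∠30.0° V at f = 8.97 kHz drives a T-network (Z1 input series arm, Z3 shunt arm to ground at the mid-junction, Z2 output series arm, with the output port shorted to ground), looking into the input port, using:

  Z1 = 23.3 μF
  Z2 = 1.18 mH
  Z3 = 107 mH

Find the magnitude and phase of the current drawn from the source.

Step 1 — Angular frequency: ω = 2π·f = 2π·8970 = 5.636e+04 rad/s.
Step 2 — Component impedances:
  Z1: Z = 1/(jωC) = -j/(ω·C) = 0 - j0.7615 Ω
  Z2: Z = jωL = j·5.636e+04·0.00118 = 0 + j66.51 Ω
  Z3: Z = jωL = j·5.636e+04·0.107 = 0 + j6031 Ω
Step 3 — With the output port shorted to ground, the output series arm Z2 runs from the junction to ground; the shunt arm Z3 also runs from the junction to ground. They appear in parallel: Z3 || Z2 = 0 + j65.78 Ω.
Step 4 — Series with input arm Z1: Z_in = Z1 + (Z3 || Z2) = 0 + j65.02 Ω = 65.02∠90.0° Ω.
Step 5 — Source phasor: V = 11.6∠30.0° V = 10.05 + j5.8 V.
Step 6 — Ohm's law: I = V / Z_total = (10.05 + j5.8) / (0 + j65.02) = 0.08921 - j0.1545 A.
Step 7 — Convert to polar: |I| = 0.1784 A, ∠I = -60.0°.

I = 0.1784∠-60.0° A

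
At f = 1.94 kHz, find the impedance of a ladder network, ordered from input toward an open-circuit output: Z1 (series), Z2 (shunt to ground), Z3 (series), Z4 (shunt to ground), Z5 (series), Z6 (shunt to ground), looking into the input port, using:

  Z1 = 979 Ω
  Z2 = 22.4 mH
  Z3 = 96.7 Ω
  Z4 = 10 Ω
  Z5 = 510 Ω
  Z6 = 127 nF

Step 1 — Angular frequency: ω = 2π·f = 2π·1940 = 1.219e+04 rad/s.
Step 2 — Component impedances:
  Z1: Z = R = 979 Ω
  Z2: Z = jωL = j·1.219e+04·0.0224 = 0 + j273 Ω
  Z3: Z = R = 96.7 Ω
  Z4: Z = R = 10 Ω
  Z5: Z = R = 510 Ω
  Z6: Z = 1/(jωC) = -j/(ω·C) = 0 - j646 Ω
Step 3 — Ladder network (open output): work backward from the far end, alternating series and parallel combinations. Z_in = 1072 + j36.07 Ω = 1072∠1.9° Ω.

Z = 1072 + j36.07 Ω = 1072∠1.9° Ω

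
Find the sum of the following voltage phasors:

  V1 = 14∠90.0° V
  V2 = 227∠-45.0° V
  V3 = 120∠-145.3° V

Step 1 — Convert each phasor to rectangular form:
  V1 = 14·(cos(90.0°) + j·sin(90.0°)) = 0 + j14 V
  V2 = 227·(cos(-45.0°) + j·sin(-45.0°)) = 160.5 - j160.5 V
  V3 = 120·(cos(-145.3°) + j·sin(-145.3°)) = -98.66 - j68.31 V
Step 2 — Sum components: V_total = 61.86 - j214.8 V.
Step 3 — Convert to polar: |V_total| = 223.6 V, ∠V_total = -73.9°.

V_total = 223.6∠-73.9° V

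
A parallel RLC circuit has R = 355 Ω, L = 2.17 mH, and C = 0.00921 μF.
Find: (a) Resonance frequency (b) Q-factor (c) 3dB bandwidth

Step 1 — Resonance: ω₀ = 1/√(LC) = 1/√(0.00217·9.21e-09) = 2.237e+05 rad/s.
Step 2 — f₀ = ω₀/(2π) = 3.56e+04 Hz.
Step 3 — Parallel Q: Q = R/(ω₀L) = 355/(2.237e+05·0.00217) = 0.7314.
Step 4 — Bandwidth: Δω = ω₀/Q = 3.059e+05 rad/s; BW = Δω/(2π) = 4.868e+04 Hz.

(a) f₀ = 3.56e+04 Hz  (b) Q = 0.7314  (c) BW = 4.868e+04 Hz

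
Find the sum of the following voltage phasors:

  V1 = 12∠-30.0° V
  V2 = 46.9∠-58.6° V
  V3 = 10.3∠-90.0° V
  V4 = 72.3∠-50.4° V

Step 1 — Convert each phasor to rectangular form:
  V1 = 12·(cos(-30.0°) + j·sin(-30.0°)) = 10.39 - j6 V
  V2 = 46.9·(cos(-58.6°) + j·sin(-58.6°)) = 24.44 - j40.03 V
  V3 = 10.3·(cos(-90.0°) + j·sin(-90.0°)) = 0 - j10.3 V
  V4 = 72.3·(cos(-50.4°) + j·sin(-50.4°)) = 46.09 - j55.71 V
Step 2 — Sum components: V_total = 80.91 - j112 V.
Step 3 — Convert to polar: |V_total| = 138.2 V, ∠V_total = -54.2°.

V_total = 138.2∠-54.2° V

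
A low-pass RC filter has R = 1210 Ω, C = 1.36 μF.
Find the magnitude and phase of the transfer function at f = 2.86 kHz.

Step 1 — Angular frequency: ω = 2π·2860 = 1.797e+04 rad/s.
Step 2 — Transfer function: H(jω) = 1/(1 + jωRC).
Step 3 — Denominator: 1 + jωRC = 1 + j·1.797e+04·1210·1.36e-06 = 1 + j29.57.
Step 4 — H = 0.001142 - j0.03378.
Step 5 — Magnitude: |H| = 0.0338 (-29.4 dB); phase: φ = -88.1°.

|H| = 0.0338 (-29.4 dB), φ = -88.1°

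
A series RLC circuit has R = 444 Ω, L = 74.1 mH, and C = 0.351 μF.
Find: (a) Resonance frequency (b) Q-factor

Step 1 — Resonance condition Im(Z)=0 gives ω₀ = 1/√(LC).
Step 2 — ω₀ = 1/√(0.0741·3.51e-07) = 6201 rad/s.
Step 3 — f₀ = ω₀/(2π) = 986.9 Hz.
Step 4 — Series Q: Q = ω₀L/R = 6201·0.0741/444 = 1.035.

(a) f₀ = 986.9 Hz  (b) Q = 1.035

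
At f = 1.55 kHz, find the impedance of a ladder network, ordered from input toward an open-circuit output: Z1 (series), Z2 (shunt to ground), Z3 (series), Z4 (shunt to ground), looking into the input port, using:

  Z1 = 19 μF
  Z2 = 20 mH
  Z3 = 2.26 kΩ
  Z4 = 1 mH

Step 1 — Angular frequency: ω = 2π·f = 2π·1550 = 9739 rad/s.
Step 2 — Component impedances:
  Z1: Z = 1/(jωC) = -j/(ω·C) = 0 - j5.404 Ω
  Z2: Z = jωL = j·9739·0.02 = 0 + j194.8 Ω
  Z3: Z = R = 2260 Ω
  Z4: Z = jωL = j·9739·0.001 = 0 + j9.739 Ω
Step 3 — Ladder network (open output): work backward from the far end, alternating series and parallel combinations. Z_in = 16.65 + j187.9 Ω = 188.6∠84.9° Ω.

Z = 16.65 + j187.9 Ω = 188.6∠84.9° Ω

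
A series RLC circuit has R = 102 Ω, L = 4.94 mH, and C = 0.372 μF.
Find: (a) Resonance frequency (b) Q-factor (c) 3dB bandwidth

Step 1 — Resonance: ω₀ = 1/√(LC) = 1/√(0.00494·3.72e-07) = 2.333e+04 rad/s.
Step 2 — f₀ = ω₀/(2π) = 3713 Hz.
Step 3 — Series Q: Q = ω₀L/R = 2.333e+04·0.00494/102 = 1.13.
Step 4 — Bandwidth: Δω = ω₀/Q = 2.065e+04 rad/s; BW = Δω/(2π) = 3286 Hz.

(a) f₀ = 3713 Hz  (b) Q = 1.13  (c) BW = 3286 Hz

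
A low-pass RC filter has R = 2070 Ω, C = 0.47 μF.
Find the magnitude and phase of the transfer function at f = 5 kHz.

Step 1 — Angular frequency: ω = 2π·5000 = 3.142e+04 rad/s.
Step 2 — Transfer function: H(jω) = 1/(1 + jωRC).
Step 3 — Denominator: 1 + jωRC = 1 + j·3.142e+04·2070·4.7e-07 = 1 + j30.56.
Step 4 — H = 0.001069 - j0.03268.
Step 5 — Magnitude: |H| = 0.0327 (-29.7 dB); phase: φ = -88.1°.

|H| = 0.0327 (-29.7 dB), φ = -88.1°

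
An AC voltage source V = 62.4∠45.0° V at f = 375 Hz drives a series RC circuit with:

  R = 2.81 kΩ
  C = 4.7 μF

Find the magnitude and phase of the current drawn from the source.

Step 1 — Angular frequency: ω = 2π·f = 2π·375 = 2356 rad/s.
Step 2 — Component impedances:
  R: Z = R = 2810 Ω
  C: Z = 1/(jωC) = -j/(ω·C) = 0 - j90.3 Ω
Step 3 — Series combination: Z_total = R + C = 2810 - j90.3 Ω = 2811∠-1.8° Ω.
Step 4 — Source phasor: V = 62.4∠45.0° V = 44.12 + j44.12 V.
Step 5 — Ohm's law: I = V / Z_total = (44.12 + j44.12) / (2810 - j90.3) = 0.01518 + j0.01619 A.
Step 6 — Convert to polar: |I| = 0.02219 A, ∠I = 46.8°.

I = 0.02219∠46.8° A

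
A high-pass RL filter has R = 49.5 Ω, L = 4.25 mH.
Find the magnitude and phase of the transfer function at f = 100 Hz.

Step 1 — Angular frequency: ω = 2π·100 = 628.3 rad/s.
Step 2 — Transfer function: H(jω) = jωL/(R + jωL).
Step 3 — Numerator jωL = j·2.67; denominator R + jωL = 49.5 + j2.67.
Step 4 — H = 0.002902 + j0.05379.
Step 5 — Magnitude: |H| = 0.05387 (-25.4 dB); phase: φ = 86.9°.

|H| = 0.05387 (-25.4 dB), φ = 86.9°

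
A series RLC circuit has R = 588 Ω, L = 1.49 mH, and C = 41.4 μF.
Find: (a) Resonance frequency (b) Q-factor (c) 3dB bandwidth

Step 1 — Resonance: ω₀ = 1/√(LC) = 1/√(0.00149·4.14e-05) = 4026 rad/s.
Step 2 — f₀ = ω₀/(2π) = 640.8 Hz.
Step 3 — Series Q: Q = ω₀L/R = 4026·0.00149/588 = 0.0102.
Step 4 — Bandwidth: Δω = ω₀/Q = 3.946e+05 rad/s; BW = Δω/(2π) = 6.281e+04 Hz.

(a) f₀ = 640.8 Hz  (b) Q = 0.0102  (c) BW = 6.281e+04 Hz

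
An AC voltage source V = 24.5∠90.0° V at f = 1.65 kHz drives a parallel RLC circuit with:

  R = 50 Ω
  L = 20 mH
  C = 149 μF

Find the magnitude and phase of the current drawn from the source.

Step 1 — Angular frequency: ω = 2π·f = 2π·1650 = 1.037e+04 rad/s.
Step 2 — Component impedances:
  R: Z = R = 50 Ω
  L: Z = jωL = j·1.037e+04·0.02 = 0 + j207.3 Ω
  C: Z = 1/(jωC) = -j/(ω·C) = 0 - j0.6474 Ω
Step 3 — Parallel combination: 1/Z_total = 1/R + 1/L + 1/C; Z_total = 0.008433 - j0.6493 Ω = 0.6493∠-89.3° Ω.
Step 4 — Source phasor: V = 24.5∠90.0° V = 0 + j24.5 V.
Step 5 — Ohm's law: I = V / Z_total = (0 + j24.5) / (0.008433 - j0.6493) = -37.73 + j0.49 A.
Step 6 — Convert to polar: |I| = 37.73 A, ∠I = 179.3°.

I = 37.73∠179.3° A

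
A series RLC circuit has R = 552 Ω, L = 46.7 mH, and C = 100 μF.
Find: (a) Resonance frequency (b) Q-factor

Step 1 — Resonance condition Im(Z)=0 gives ω₀ = 1/√(LC).
Step 2 — ω₀ = 1/√(0.0467·0.0001) = 462.7 rad/s.
Step 3 — f₀ = ω₀/(2π) = 73.65 Hz.
Step 4 — Series Q: Q = ω₀L/R = 462.7·0.0467/552 = 0.03915.

(a) f₀ = 73.65 Hz  (b) Q = 0.03915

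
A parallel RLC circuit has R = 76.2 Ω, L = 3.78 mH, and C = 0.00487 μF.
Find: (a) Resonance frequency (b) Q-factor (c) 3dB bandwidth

Step 1 — Resonance: ω₀ = 1/√(LC) = 1/√(0.00378·4.87e-09) = 2.331e+05 rad/s.
Step 2 — f₀ = ω₀/(2π) = 3.709e+04 Hz.
Step 3 — Parallel Q: Q = R/(ω₀L) = 76.2/(2.331e+05·0.00378) = 0.08649.
Step 4 — Bandwidth: Δω = ω₀/Q = 2.695e+06 rad/s; BW = Δω/(2π) = 4.289e+05 Hz.

(a) f₀ = 3.709e+04 Hz  (b) Q = 0.08649  (c) BW = 4.289e+05 Hz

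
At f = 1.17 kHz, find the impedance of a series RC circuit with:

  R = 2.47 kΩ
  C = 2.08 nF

Step 1 — Angular frequency: ω = 2π·f = 2π·1170 = 7351 rad/s.
Step 2 — Component impedances:
  R: Z = R = 2470 Ω
  C: Z = 1/(jωC) = -j/(ω·C) = 0 - j6.54e+04 Ω
Step 3 — Series combination: Z_total = R + C = 2470 - j6.54e+04 Ω = 6.545e+04∠-87.8° Ω.

Z = 2470 - j6.54e+04 Ω = 6.545e+04∠-87.8° Ω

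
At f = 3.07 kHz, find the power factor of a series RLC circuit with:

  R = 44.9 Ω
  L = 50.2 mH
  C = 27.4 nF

Step 1 — Angular frequency: ω = 2π·f = 2π·3070 = 1.929e+04 rad/s.
Step 2 — Component impedances:
  R: Z = R = 44.9 Ω
  L: Z = jωL = j·1.929e+04·0.0502 = 0 + j968.3 Ω
  C: Z = 1/(jωC) = -j/(ω·C) = 0 - j1892 Ω
Step 3 — Series combination: Z_total = R + L + C = 44.9 - j923.7 Ω = 924.8∠-87.2° Ω.
Step 4 — Power factor: PF = cos(φ) = Re(Z)/|Z| = 44.9/924.8 = 0.04855.
Step 5 — Type: Im(Z) = -923.7 ⇒ leading (phase φ = -87.2°).

PF = 0.04855 (leading, φ = -87.2°)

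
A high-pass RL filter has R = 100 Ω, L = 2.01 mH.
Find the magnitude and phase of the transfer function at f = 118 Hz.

Step 1 — Angular frequency: ω = 2π·118 = 741.4 rad/s.
Step 2 — Transfer function: H(jω) = jωL/(R + jωL).
Step 3 — Numerator jωL = j·1.49; denominator R + jωL = 100 + j1.49.
Step 4 — H = 0.000222 + j0.0149.
Step 5 — Magnitude: |H| = 0.0149 (-36.5 dB); phase: φ = 89.1°.

|H| = 0.0149 (-36.5 dB), φ = 89.1°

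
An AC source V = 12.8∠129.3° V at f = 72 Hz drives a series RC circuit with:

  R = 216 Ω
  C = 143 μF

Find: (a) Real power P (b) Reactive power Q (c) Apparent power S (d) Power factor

Step 1 — Angular frequency: ω = 2π·f = 2π·72 = 452.4 rad/s.
Step 2 — Component impedances:
  R: Z = R = 216 Ω
  C: Z = 1/(jωC) = -j/(ω·C) = 0 - j15.46 Ω
Step 3 — Series combination: Z_total = R + C = 216 - j15.46 Ω = 216.6∠-4.1° Ω.
Step 4 — Source phasor: V = 12.8∠129.3° V = -8.107 + j9.905 V.
Step 5 — Current: I = V / Z = -0.04061 + j0.04295 A = 0.05911∠133.4° A.
Step 6 — Complex power: S = V·I* = 0.7547 - j0.05401 VA.
Step 7 — Real power: P = Re(S) = 0.7547 W.
Step 8 — Reactive power: Q = Im(S) = -0.05401 VAR.
Step 9 — Apparent power: |S| = 0.7566 VA.
Step 10 — Power factor: PF = P/|S| = 0.9974 (leading).

(a) P = 0.7547 W  (b) Q = -0.05401 VAR  (c) S = 0.7566 VA  (d) PF = 0.9974 (leading)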